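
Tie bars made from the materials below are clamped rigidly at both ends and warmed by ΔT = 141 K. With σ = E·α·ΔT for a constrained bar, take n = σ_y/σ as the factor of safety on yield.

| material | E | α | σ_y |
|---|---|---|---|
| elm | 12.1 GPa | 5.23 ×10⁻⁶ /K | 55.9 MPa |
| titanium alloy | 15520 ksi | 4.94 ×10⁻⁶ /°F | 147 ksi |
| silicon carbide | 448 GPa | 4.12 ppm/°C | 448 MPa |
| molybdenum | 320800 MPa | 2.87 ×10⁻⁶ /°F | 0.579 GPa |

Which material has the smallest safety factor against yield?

silicon carbide

In consistent units (E in GPa, α in ×10⁻⁶/K, σ_y in MPa):
  elm: E = 12.10, α = 5.23, σ_y = 55.90 → σ = 8.92 MPa, n = 6.26
  titanium alloy: E = 107.0, α = 8.89, σ_y = 1014 → σ = 134 MPa, n = 7.55
  silicon carbide: E = 448.0, α = 4.12, σ_y = 448.0 → σ = 260 MPa, n = 1.72
  molybdenum: E = 320.8, α = 5.17, σ_y = 579.0 → σ = 234 MPa, n = 2.48
Smallest n: silicon carbide with n = 1.72.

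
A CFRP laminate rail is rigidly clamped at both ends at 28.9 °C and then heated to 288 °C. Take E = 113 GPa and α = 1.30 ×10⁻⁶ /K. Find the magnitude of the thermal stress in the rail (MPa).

38.1 MPa

ΔT = 259.1 K. Constrained thermal stress σ = E·α·ΔT = 113.0×10³ MPa × 1.30×10⁻⁶ × 259.1 = 38.1 MPa (compressive).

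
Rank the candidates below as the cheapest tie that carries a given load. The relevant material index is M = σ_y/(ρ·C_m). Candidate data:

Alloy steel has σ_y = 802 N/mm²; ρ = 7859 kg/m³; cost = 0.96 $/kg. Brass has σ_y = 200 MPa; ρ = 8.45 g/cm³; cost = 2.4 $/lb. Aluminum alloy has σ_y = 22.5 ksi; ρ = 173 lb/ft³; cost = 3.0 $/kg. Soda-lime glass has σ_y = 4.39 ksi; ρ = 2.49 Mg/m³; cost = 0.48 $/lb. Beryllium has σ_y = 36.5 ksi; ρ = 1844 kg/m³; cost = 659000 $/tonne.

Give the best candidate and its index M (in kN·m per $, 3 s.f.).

alloy steel, M = 106 kN·m per $

Convert each candidate to consistent units, then evaluate M:
  alloy steel: σ_y = 802.0 MPa, ρ = 7859 kg/m³, cost = 0.9600 $/kg
  brass: σ_y = 200.0 MPa, ρ = 8450 kg/m³, cost = 5.291 $/kg
  aluminum alloy: σ_y = 155.1 MPa, ρ = 2771 kg/m³, cost = 3.000 $/kg
  soda-lime glass: σ_y = 30.27 MPa, ρ = 2490 kg/m³, cost = 1.058 $/kg
  beryllium: σ_y = 251.7 MPa, ρ = 1844 kg/m³, cost = 659.0 $/kg
  alloy steel: M = 106 kN·m per $
  aluminum alloy: M = 18.7 kN·m per $
  soda-lime glass: M = 11.5 kN·m per $
  brass: M = 4.47 kN·m per $
  beryllium: M = 0.207 kN·m per $
The maximum is for alloy steel.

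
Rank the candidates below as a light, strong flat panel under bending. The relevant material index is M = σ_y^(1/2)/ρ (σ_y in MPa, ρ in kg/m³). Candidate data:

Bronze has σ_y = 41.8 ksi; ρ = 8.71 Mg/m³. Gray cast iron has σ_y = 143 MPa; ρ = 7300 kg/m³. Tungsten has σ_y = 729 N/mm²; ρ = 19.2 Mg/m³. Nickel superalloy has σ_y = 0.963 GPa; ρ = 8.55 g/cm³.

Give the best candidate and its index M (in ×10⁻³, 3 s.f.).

nickel superalloy, M = 3.63×10⁻³

After converting to SI:
  bronze: σ_y = 288.2 MPa, ρ = 8710 kg/m³
  gray cast iron: σ_y = 143.0 MPa, ρ = 7300 kg/m³
  tungsten: σ_y = 729.0 MPa, ρ = 19200 kg/m³
  nickel superalloy: σ_y = 963.0 MPa, ρ = 8550 kg/m³
  nickel superalloy: M = 3.63×10⁻³
  bronze: M = 1.95×10⁻³
  gray cast iron: M = 1.64×10⁻³
  tungsten: M = 1.41×10⁻³
Highest index: nickel superalloy.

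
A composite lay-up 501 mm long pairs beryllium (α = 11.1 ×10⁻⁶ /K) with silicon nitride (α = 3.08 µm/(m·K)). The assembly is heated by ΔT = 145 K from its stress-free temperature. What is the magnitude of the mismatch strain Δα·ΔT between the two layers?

1.16×10⁻³

Δα = |11.1 − 3.08|×10⁻⁶/K = 8.02×10⁻⁶/K.
Mismatch strain = Δα·ΔT = 8.02×10⁻⁶ × 145.0 = 1.16×10⁻³.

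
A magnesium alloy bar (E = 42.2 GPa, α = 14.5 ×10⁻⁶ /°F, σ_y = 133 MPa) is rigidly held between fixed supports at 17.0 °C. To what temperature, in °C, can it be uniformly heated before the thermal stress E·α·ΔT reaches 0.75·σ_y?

α = 14.5×10⁻⁶/°F × 9/5 = 26.1×10⁻⁶/K.
E·α·ΔT = 99.75 MPa ⇒ ΔT = 99.75 / (42.20×10³ × 26.1×10⁻⁶) = 90.56 K.
T = 17.0 + 90.56 = 107.6 °C.

108 °C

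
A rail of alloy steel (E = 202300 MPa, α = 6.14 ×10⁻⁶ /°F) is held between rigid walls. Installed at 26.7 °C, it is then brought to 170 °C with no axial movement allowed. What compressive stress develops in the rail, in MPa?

E = 202300 MPa = 202.3 GPa.
α = 6.14×10⁻⁶/°F × 9/5 = 11.1×10⁻⁶/K.
ΔT = 143.3 K. Constrained thermal stress σ = E·α·ΔT = 202.3×10³ MPa × 11.1×10⁻⁶ × 143.3 = 320 MPa (compressive).

320 MPa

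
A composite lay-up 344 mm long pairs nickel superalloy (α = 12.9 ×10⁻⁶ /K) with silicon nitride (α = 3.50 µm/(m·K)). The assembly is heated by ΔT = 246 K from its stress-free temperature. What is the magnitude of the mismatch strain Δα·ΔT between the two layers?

Δα = |12.9 − 3.50|×10⁻⁶/K = 9.40×10⁻⁶/K.
Mismatch strain = Δα·ΔT = 9.40×10⁻⁶ × 246.0 = 2.31×10⁻³.

2.31×10⁻³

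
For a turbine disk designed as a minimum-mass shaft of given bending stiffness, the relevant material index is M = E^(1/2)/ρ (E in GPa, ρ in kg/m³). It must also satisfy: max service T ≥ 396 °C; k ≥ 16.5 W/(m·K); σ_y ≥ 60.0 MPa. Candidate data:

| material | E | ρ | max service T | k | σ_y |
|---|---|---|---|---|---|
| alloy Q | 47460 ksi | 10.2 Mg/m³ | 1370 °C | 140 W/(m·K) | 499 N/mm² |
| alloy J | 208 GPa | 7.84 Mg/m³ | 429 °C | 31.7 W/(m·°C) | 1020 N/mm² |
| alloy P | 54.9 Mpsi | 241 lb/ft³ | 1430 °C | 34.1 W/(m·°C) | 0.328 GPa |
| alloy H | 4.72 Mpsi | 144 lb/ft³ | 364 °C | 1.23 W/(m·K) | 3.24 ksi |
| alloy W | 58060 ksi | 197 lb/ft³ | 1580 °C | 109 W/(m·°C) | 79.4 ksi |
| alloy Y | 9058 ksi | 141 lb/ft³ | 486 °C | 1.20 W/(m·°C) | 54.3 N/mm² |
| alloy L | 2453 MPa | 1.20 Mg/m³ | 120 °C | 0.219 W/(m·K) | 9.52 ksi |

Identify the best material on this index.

Screen on constraints: max service T ≥ 396 °C; k ≥ 16.5 W/(m·K); σ_y ≥ 60.0 MPa. Survivors: alloy Q, alloy J, alloy P, alloy W.
After converting to SI:
  alloy Q: E = 327.2 GPa, ρ = 10200 kg/m³
  alloy J: E = 208.0 GPa, ρ = 7840 kg/m³
  alloy P: E = 378.5 GPa, ρ = 3860 kg/m³
  alloy W: E = 400.3 GPa, ρ = 3156 kg/m³
  alloy W: M = 6.34×10⁻³
  alloy P: M = 5.04×10⁻³
  alloy J: M = 1.84×10⁻³
  alloy Q: M = 1.77×10⁻³
Highest index: alloy W.

alloy W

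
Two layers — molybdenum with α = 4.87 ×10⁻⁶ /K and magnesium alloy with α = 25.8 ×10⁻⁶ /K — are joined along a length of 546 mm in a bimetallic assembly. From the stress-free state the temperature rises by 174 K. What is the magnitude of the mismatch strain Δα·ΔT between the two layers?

Δα = |4.87 − 25.8|×10⁻⁶/K = 20.9×10⁻⁶/K.
Mismatch strain = Δα·ΔT = 20.9×10⁻⁶ × 174.0 = 3.64×10⁻³.

3.64×10⁻³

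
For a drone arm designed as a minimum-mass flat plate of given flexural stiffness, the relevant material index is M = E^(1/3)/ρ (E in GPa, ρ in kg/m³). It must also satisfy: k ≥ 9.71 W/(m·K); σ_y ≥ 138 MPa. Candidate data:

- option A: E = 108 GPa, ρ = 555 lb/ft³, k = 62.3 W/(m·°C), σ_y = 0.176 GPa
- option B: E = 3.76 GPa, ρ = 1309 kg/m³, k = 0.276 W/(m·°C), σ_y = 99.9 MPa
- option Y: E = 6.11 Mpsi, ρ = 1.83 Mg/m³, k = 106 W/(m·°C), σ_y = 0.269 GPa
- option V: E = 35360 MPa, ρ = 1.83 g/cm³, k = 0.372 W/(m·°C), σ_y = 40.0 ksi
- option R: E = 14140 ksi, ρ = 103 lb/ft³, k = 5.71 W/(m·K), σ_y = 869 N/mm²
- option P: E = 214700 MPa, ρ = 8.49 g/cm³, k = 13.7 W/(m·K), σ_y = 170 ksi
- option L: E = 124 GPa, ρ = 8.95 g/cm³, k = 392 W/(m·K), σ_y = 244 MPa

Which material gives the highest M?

option Y

Screen on constraints: k ≥ 9.71 W/(m·K); σ_y ≥ 138 MPa. Survivors: option A, option Y, option P, option L.
Normalizing units and computing the index:
  option A: E = 108.0 GPa, ρ = 8890 kg/m³
  option Y: E = 42.13 GPa, ρ = 1830 kg/m³
  option P: E = 214.7 GPa, ρ = 8490 kg/m³
  option L: E = 124.0 GPa, ρ = 8950 kg/m³
  option Y: M = 1.90×10⁻³
  option P: M = 0.705×10⁻³
  option L: M = 0.557×10⁻³
  option A: M = 0.536×10⁻³
Option Y has the largest M.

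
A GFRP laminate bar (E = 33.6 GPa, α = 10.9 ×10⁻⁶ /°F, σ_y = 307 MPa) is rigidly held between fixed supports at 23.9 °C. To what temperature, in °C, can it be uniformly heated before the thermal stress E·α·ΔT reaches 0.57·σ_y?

α = 10.9×10⁻⁶/°F × 9/5 = 19.6×10⁻⁶/K.
E·α·ΔT = 175.0 MPa ⇒ ΔT = 175.0 / (33.60×10³ × 19.6×10⁻⁶) = 265.4 K.
T = 23.9 + 265.4 = 289.3 °C.

289 °C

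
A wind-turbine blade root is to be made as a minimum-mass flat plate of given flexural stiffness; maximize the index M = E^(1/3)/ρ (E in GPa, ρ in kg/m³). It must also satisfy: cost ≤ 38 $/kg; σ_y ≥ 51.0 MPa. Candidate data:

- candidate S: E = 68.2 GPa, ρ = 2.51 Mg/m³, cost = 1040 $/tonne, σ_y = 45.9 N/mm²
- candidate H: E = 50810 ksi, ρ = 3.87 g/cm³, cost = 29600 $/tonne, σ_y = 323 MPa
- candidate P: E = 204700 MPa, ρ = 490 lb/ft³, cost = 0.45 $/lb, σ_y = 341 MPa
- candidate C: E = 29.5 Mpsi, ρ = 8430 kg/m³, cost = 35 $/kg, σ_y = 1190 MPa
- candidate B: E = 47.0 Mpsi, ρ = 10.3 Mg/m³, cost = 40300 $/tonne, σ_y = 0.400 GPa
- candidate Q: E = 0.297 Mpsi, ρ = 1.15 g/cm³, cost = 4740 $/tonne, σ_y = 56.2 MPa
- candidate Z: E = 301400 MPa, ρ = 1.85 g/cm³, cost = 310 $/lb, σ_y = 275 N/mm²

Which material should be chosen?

Screen on constraints: cost ≤ 38 $/kg; σ_y ≥ 51.0 MPa. Survivors: candidate H, candidate P, candidate C, candidate Q.
Convert each candidate to consistent units, then evaluate M:
  candidate H: E = 350.3 GPa, ρ = 3870 kg/m³
  candidate P: E = 204.7 GPa, ρ = 7849 kg/m³
  candidate C: E = 203.4 GPa, ρ = 8430 kg/m³
  candidate Q: E = 2.048 GPa, ρ = 1150 kg/m³
  candidate H: M = 1.82×10⁻³
  candidate Q: M = 1.10×10⁻³
  candidate P: M = 0.751×10⁻³
  candidate C: M = 0.698×10⁻³
Candidate H ranks first.

candidate H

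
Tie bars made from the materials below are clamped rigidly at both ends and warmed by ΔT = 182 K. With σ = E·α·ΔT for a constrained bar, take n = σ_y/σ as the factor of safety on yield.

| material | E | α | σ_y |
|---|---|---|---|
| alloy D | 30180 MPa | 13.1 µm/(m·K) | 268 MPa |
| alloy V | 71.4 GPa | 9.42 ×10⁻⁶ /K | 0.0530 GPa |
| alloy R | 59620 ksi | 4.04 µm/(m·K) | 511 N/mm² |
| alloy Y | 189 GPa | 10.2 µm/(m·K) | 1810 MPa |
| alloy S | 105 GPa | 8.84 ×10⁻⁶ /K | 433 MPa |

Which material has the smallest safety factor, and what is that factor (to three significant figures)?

In consistent units (E in GPa, α in ×10⁻⁶/K, σ_y in MPa):
  alloy D: E = 30.18, α = 13.1, σ_y = 268.0 → σ = 72.0 MPa, n = 3.72
  alloy V: E = 71.40, α = 9.42, σ_y = 53.00 → σ = 122 MPa, n = 0.433
  alloy R: E = 411.1, α = 4.04, σ_y = 511.0 → σ = 302 MPa, n = 1.69
  alloy Y: E = 189.0, α = 10.2, σ_y = 1810 → σ = 351 MPa, n = 5.16
  alloy S: E = 105.0, α = 8.84, σ_y = 433.0 → σ = 169 MPa, n = 2.56
The minimum is alloy V at n = 0.433.

alloy V, n = 0.433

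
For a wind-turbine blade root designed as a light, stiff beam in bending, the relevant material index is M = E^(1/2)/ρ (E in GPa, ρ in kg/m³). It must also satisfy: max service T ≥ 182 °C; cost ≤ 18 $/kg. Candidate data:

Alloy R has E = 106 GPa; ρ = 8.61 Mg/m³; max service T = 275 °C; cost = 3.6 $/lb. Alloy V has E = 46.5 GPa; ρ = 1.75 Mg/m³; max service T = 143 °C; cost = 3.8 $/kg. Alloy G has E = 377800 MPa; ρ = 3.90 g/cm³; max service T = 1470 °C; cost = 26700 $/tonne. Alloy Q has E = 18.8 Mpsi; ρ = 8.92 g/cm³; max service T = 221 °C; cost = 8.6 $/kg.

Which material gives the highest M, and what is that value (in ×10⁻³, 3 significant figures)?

alloy Q, M = 1.28×10⁻³

Screen on constraints: max service T ≥ 182 °C; cost ≤ 18 $/kg. Survivors: alloy R, alloy Q.
After converting to SI:
  alloy R: E = 106.0 GPa, ρ = 8610 kg/m³
  alloy Q: E = 129.6 GPa, ρ = 8920 kg/m³
  alloy Q: M = 1.28×10⁻³
  alloy R: M = 1.20×10⁻³
Alloy Q has the largest M.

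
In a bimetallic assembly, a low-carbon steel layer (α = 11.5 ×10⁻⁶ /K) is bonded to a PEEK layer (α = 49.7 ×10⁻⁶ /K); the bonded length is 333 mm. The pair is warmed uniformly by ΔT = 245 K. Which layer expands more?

α(low-carbon steel) = 11.5×10⁻⁶/K vs α(PEEK) = 49.7×10⁻⁶/K.
Higher α expands more for the same ΔT: PEEK.

PEEK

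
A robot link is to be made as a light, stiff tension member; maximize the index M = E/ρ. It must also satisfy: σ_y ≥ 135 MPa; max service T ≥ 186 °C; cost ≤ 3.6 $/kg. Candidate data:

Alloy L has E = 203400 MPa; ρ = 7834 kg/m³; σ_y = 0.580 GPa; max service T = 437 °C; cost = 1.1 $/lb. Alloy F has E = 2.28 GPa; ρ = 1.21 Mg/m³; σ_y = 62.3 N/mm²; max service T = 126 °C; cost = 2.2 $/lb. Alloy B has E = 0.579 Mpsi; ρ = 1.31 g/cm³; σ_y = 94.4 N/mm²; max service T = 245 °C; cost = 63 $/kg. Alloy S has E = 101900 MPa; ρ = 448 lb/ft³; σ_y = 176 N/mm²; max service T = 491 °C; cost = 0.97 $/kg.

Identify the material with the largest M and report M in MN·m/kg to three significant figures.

Screen on constraints: σ_y ≥ 135 MPa; max service T ≥ 186 °C; cost ≤ 3.6 $/kg. Survivors: alloy L, alloy S.
Convert each candidate to consistent units, then evaluate M:
  alloy L: E = 203.4 GPa, ρ = 7834 kg/m³
  alloy S: E = 101.9 GPa, ρ = 7176 kg/m³
  alloy L: M = 26.0 MN·m/kg
  alloy S: M = 14.2 MN·m/kg
Alloy L ranks first.

alloy L, M = 26.0 MN·m/kg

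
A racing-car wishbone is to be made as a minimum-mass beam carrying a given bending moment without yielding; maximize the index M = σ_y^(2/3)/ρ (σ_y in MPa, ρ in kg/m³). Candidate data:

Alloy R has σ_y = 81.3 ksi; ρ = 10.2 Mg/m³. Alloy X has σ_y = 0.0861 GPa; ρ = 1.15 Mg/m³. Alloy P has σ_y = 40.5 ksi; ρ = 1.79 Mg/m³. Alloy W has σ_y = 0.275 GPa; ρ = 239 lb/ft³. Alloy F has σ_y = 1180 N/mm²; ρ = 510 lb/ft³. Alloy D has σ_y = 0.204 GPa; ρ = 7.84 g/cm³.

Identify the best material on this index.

Convert each candidate to consistent units, then evaluate M:
  alloy R: σ_y = 560.5 MPa, ρ = 10200 kg/m³
  alloy X: σ_y = 86.10 MPa, ρ = 1150 kg/m³
  alloy P: σ_y = 279.2 MPa, ρ = 1790 kg/m³
  alloy W: σ_y = 275.0 MPa, ρ = 3828 kg/m³
  alloy F: σ_y = 1180 MPa, ρ = 8169 kg/m³
  alloy D: σ_y = 204.0 MPa, ρ = 7840 kg/m³
  alloy P: M = 23.9×10⁻³
  alloy X: M = 17.0×10⁻³
  alloy F: M = 13.7×10⁻³
  alloy W: M = 11.0×10⁻³
  alloy R: M = 6.67×10⁻³
  alloy D: M = 4.42×10⁻³
The maximum is for alloy P.

alloy P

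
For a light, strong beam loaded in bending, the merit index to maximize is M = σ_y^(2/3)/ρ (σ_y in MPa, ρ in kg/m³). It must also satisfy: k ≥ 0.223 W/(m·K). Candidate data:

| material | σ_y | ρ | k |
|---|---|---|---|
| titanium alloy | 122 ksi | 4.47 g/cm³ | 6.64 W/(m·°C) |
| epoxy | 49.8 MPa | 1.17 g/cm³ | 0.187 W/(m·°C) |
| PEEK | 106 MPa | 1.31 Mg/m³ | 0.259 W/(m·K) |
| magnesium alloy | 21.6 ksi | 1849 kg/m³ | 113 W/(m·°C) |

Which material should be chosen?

Screen on constraints: k ≥ 0.223 W/(m·K). Survivors: titanium alloy, PEEK, magnesium alloy.
Normalizing units and computing the index:
  titanium alloy: σ_y = 841.2 MPa, ρ = 4470 kg/m³
  PEEK: σ_y = 106.0 MPa, ρ = 1310 kg/m³
  magnesium alloy: σ_y = 148.9 MPa, ρ = 1849 kg/m³
  titanium alloy: M = 19.9×10⁻³
  PEEK: M = 17.1×10⁻³
  magnesium alloy: M = 15.2×10⁻³
Titanium alloy ranks first.

titanium alloy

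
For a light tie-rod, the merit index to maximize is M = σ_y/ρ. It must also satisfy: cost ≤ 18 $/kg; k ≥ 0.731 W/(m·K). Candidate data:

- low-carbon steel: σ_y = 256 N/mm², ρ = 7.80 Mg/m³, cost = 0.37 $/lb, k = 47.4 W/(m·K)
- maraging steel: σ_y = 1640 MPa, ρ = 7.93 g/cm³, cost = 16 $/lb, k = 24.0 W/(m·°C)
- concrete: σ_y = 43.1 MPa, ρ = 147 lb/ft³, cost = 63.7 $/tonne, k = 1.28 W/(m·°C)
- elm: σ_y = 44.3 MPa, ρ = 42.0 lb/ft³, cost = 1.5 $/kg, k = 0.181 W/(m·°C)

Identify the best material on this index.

Screen on constraints: cost ≤ 18 $/kg; k ≥ 0.731 W/(m·K). Survivors: low-carbon steel, concrete.
Normalizing units and computing the index:
  low-carbon steel: σ_y = 256.0 MPa, ρ = 7800 kg/m³
  concrete: σ_y = 43.10 MPa, ρ = 2355 kg/m³
  low-carbon steel: M = 32.8 kN·m/kg
  concrete: M = 18.3 kN·m/kg
Low-carbon steel ranks first.

low-carbon steel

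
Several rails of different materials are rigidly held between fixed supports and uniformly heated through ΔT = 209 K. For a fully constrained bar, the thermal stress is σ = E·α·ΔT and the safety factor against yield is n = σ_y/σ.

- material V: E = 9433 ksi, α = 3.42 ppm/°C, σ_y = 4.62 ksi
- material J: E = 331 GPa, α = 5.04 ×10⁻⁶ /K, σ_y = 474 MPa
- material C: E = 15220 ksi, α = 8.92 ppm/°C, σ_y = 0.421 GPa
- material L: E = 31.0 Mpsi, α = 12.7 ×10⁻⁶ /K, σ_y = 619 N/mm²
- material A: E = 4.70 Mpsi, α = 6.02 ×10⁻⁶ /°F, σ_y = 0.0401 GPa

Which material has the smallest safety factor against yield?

material A

In consistent units (E in GPa, α in ×10⁻⁶/K, σ_y in MPa):
  material V: E = 65.04, α = 3.42, σ_y = 31.85 → σ = 46.5 MPa, n = 0.685
  material J: E = 331.0, α = 5.04, σ_y = 474.0 → σ = 349 MPa, n = 1.36
  material C: E = 104.9, α = 8.92, σ_y = 421.0 → σ = 196 MPa, n = 2.15
  material L: E = 213.7, α = 12.7, σ_y = 619.0 → σ = 567 MPa, n = 1.09
  material A: E = 32.41, α = 10.8, σ_y = 40.10 → σ = 73.4 MPa, n = 0.546
The minimum is material A at n = 0.546.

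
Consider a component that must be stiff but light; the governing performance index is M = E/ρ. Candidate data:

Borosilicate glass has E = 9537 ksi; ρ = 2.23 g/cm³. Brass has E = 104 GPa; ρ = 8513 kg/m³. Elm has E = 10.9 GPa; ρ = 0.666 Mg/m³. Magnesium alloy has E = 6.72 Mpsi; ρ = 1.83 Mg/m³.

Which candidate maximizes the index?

borosilicate glass

Normalizing units and computing the index:
  borosilicate glass: E = 65.76 GPa, ρ = 2230 kg/m³
  brass: E = 104.0 GPa, ρ = 8513 kg/m³
  elm: E = 10.90 GPa, ρ = 666.0 kg/m³
  magnesium alloy: E = 46.33 GPa, ρ = 1830 kg/m³
  borosilicate glass: M = 29.5 MN·m/kg
  magnesium alloy: M = 25.3 MN·m/kg
  elm: M = 16.4 MN·m/kg
  brass: M = 12.2 MN·m/kg
Borosilicate glass has the largest M.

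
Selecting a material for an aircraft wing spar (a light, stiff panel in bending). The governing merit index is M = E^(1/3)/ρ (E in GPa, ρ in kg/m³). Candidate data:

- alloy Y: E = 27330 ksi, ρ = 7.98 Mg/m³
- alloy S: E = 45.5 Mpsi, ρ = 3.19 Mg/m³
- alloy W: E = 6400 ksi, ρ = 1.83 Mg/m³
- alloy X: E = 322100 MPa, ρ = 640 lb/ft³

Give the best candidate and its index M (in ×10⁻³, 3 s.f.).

In SI units:
  alloy Y: E = 188.4 GPa, ρ = 7980 kg/m³
  alloy S: E = 313.7 GPa, ρ = 3190 kg/m³
  alloy W: E = 44.13 GPa, ρ = 1830 kg/m³
  alloy X: E = 322.1 GPa, ρ = 10250 kg/m³
  alloy S: M = 2.13×10⁻³
  alloy W: M = 1.93×10⁻³
  alloy Y: M = 0.718×10⁻³
  alloy X: M = 0.669×10⁻³
Alloy S ranks first.

alloy S, M = 2.13×10⁻³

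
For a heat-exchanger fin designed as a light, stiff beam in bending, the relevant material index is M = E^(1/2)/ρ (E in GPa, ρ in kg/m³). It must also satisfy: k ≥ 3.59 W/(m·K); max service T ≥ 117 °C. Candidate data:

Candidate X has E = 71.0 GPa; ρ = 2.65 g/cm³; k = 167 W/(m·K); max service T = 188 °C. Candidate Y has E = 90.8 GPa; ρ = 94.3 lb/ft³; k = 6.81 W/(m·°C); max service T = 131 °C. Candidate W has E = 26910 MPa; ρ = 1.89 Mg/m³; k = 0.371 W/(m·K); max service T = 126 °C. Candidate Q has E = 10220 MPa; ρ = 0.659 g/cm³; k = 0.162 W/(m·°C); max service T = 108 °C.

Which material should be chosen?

Screen on constraints: k ≥ 3.59 W/(m·K); max service T ≥ 117 °C. Survivors: candidate X, candidate Y.
After converting to SI:
  candidate X: E = 71.00 GPa, ρ = 2650 kg/m³
  candidate Y: E = 90.80 GPa, ρ = 1511 kg/m³
  candidate Y: M = 6.31×10⁻³
  candidate X: M = 3.18×10⁻³
Candidate Y has the largest M.

candidate Y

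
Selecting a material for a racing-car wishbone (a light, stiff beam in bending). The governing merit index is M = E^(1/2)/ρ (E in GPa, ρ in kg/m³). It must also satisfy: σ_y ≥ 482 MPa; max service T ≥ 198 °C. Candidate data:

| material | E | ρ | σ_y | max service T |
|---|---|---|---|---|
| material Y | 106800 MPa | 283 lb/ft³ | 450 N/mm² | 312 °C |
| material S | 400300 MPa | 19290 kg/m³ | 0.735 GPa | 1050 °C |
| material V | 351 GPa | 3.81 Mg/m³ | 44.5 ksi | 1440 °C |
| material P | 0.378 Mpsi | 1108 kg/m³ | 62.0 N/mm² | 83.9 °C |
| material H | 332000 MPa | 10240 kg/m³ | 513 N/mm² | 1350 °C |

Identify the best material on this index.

Screen on constraints: σ_y ≥ 482 MPa; max service T ≥ 198 °C. Survivors: material S, material H.
In SI units:
  material S: E = 400.3 GPa, ρ = 19290 kg/m³
  material H: E = 332.0 GPa, ρ = 10240 kg/m³
  material H: M = 1.78×10⁻³
  material S: M = 1.04×10⁻³
Material H has the largest M.

material H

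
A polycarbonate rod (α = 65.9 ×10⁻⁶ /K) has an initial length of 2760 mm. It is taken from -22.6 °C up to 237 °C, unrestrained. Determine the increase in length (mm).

47.2 mm

ΔT = 237 − (-22.6) = 259.6 K.
ΔL = α·L₀·ΔT = 65.9×10⁻⁶ × 2760 mm × 259.6 K = 47.2 mm.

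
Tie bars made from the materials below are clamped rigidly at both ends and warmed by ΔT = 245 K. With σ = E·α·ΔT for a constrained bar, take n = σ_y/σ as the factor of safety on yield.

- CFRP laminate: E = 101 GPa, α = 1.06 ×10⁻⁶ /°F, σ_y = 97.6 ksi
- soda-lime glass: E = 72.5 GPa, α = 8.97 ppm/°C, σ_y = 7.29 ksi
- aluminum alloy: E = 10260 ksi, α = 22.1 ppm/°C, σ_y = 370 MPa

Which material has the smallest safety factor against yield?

soda-lime glass

With everything in SI (GPa, ×10⁻⁶/K, MPa):
  CFRP laminate: E = 101.0, α = 1.91, σ_y = 672.9 → σ = 47.2 MPa, n = 14.3
  soda-lime glass: E = 72.50, α = 8.97, σ_y = 50.26 → σ = 159 MPa, n = 0.315
  aluminum alloy: E = 70.74, α = 22.1, σ_y = 370.0 → σ = 383 MPa, n = 0.966
The minimum is soda-lime glass at n = 0.315.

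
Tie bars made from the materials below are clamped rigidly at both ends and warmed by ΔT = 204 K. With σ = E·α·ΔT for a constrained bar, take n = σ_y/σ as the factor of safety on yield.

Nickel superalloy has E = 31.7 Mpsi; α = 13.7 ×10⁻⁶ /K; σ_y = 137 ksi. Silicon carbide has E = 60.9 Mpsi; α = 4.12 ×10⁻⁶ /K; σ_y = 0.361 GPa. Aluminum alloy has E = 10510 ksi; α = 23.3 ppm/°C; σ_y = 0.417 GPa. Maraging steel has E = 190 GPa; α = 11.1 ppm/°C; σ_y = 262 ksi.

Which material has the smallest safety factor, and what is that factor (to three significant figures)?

silicon carbide, n = 1.02

With everything in SI (GPa, ×10⁻⁶/K, MPa):
  nickel superalloy: E = 218.6, α = 13.7, σ_y = 944.6 → σ = 611 MPa, n = 1.55
  silicon carbide: E = 419.9, α = 4.12, σ_y = 361.0 → σ = 353 MPa, n = 1.02
  aluminum alloy: E = 72.46, α = 23.3, σ_y = 417.0 → σ = 344 MPa, n = 1.21
  maraging steel: E = 190.0, α = 11.1, σ_y = 1806 → σ = 430 MPa, n = 4.20
The minimum is silicon carbide at n = 1.02.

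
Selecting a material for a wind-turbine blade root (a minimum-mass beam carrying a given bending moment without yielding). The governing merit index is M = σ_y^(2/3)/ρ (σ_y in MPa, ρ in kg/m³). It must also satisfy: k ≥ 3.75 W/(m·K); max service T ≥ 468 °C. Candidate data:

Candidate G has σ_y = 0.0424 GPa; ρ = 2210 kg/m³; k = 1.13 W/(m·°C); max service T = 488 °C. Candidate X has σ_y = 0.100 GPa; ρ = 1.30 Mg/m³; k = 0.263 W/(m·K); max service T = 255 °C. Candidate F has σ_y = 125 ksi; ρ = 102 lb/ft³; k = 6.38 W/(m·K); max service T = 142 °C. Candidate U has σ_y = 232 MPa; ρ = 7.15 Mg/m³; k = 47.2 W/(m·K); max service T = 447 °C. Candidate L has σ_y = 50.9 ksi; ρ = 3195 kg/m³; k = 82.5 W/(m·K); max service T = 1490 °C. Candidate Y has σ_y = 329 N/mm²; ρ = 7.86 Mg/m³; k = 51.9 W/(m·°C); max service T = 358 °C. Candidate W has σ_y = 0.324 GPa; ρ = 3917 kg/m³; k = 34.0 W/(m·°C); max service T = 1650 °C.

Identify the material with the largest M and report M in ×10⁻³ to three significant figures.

candidate L, M = 15.6×10⁻³

Screen on constraints: k ≥ 3.75 W/(m·K); max service T ≥ 468 °C. Survivors: candidate L, candidate W.
After converting to SI:
  candidate L: σ_y = 350.9 MPa, ρ = 3195 kg/m³
  candidate W: σ_y = 324.0 MPa, ρ = 3917 kg/m³
  candidate L: M = 15.6×10⁻³
  candidate W: M = 12.0×10⁻³
Candidate L has the largest M.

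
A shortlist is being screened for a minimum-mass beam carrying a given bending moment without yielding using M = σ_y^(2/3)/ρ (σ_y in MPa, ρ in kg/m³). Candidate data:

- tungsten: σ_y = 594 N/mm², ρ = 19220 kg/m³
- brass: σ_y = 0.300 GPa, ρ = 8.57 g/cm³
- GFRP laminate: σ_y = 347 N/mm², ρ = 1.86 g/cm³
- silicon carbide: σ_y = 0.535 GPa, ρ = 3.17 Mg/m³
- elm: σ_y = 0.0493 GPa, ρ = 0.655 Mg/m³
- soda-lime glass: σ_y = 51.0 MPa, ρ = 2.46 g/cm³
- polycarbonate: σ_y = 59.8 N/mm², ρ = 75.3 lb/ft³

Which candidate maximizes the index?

In SI units:
  tungsten: σ_y = 594.0 MPa, ρ = 19220 kg/m³
  brass: σ_y = 300.0 MPa, ρ = 8570 kg/m³
  GFRP laminate: σ_y = 347.0 MPa, ρ = 1860 kg/m³
  silicon carbide: σ_y = 535.0 MPa, ρ = 3170 kg/m³
  elm: σ_y = 49.30 MPa, ρ = 655.0 kg/m³
  soda-lime glass: σ_y = 51.00 MPa, ρ = 2460 kg/m³
  polycarbonate: σ_y = 59.80 MPa, ρ = 1206 kg/m³
  GFRP laminate: M = 26.5×10⁻³
  silicon carbide: M = 20.8×10⁻³
  elm: M = 20.5×10⁻³
  polycarbonate: M = 12.7×10⁻³
  soda-lime glass: M = 5.59×10⁻³
  brass: M = 5.23×10⁻³
  tungsten: M = 3.68×10⁻³
Highest index: GFRP laminate.

GFRP laminate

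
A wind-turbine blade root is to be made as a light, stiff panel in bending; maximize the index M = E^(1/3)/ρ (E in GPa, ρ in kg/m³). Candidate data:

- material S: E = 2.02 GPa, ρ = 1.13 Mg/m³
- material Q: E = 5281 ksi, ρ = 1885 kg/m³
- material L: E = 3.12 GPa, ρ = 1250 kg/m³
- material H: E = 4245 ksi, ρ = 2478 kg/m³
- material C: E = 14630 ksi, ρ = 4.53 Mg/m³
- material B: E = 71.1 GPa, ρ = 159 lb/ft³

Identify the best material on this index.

material Q

After converting to SI:
  material S: E = 2.020 GPa, ρ = 1130 kg/m³
  material Q: E = 36.41 GPa, ρ = 1885 kg/m³
  material L: E = 3.120 GPa, ρ = 1250 kg/m³
  material H: E = 29.27 GPa, ρ = 2478 kg/m³
  material C: E = 100.9 GPa, ρ = 4530 kg/m³
  material B: E = 71.10 GPa, ρ = 2547 kg/m³
  material Q: M = 1.76×10⁻³
  material B: M = 1.63×10⁻³
  material H: M = 1.24×10⁻³
  material L: M = 1.17×10⁻³
  material S: M = 1.12×10⁻³
  material C: M = 1.03×10⁻³
Highest index: material Q.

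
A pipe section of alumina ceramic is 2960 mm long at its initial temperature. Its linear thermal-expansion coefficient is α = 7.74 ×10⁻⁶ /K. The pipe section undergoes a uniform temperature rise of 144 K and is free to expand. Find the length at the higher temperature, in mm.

ΔL = α·L₀·ΔT = 7.74×10⁻⁶ × 2960 mm × 144.0 K = 3.30 mm.
L = L₀ + ΔL = 2960 + 3.30 = 2963.3 mm.

2963.3 mm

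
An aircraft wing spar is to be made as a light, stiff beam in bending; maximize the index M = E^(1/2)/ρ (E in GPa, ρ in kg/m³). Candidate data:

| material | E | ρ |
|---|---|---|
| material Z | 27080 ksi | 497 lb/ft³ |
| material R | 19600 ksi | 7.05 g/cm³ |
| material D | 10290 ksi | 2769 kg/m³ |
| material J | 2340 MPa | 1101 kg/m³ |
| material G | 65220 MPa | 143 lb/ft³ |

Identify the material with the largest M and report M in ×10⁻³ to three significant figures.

Normalizing units and computing the index:
  material Z: E = 186.7 GPa, ρ = 7961 kg/m³
  material R: E = 135.1 GPa, ρ = 7050 kg/m³
  material D: E = 70.95 GPa, ρ = 2769 kg/m³
  material J: E = 2.340 GPa, ρ = 1101 kg/m³
  material G: E = 65.22 GPa, ρ = 2291 kg/m³
  material G: M = 3.53×10⁻³
  material D: M = 3.04×10⁻³
  material Z: M = 1.72×10⁻³
  material R: M = 1.65×10⁻³
  material J: M = 1.39×10⁻³
The maximum is for material G.

material G, M = 3.53×10⁻³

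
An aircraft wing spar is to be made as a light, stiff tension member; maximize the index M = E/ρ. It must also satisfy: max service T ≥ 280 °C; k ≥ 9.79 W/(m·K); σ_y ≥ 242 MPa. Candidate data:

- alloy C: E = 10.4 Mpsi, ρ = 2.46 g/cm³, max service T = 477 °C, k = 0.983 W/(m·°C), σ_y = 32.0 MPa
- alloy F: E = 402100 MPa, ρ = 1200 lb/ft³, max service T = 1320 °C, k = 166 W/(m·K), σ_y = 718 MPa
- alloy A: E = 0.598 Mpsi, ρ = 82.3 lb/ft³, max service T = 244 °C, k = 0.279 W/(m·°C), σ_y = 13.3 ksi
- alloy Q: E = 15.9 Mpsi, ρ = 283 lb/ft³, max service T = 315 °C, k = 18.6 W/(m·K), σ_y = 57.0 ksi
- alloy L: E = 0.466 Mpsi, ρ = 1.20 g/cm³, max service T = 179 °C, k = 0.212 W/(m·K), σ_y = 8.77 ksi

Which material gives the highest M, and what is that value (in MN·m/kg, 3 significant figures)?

alloy Q, M = 24.2 MN·m/kg

Screen on constraints: max service T ≥ 280 °C; k ≥ 9.79 W/(m·K); σ_y ≥ 242 MPa. Survivors: alloy F, alloy Q.
Normalizing units and computing the index:
  alloy F: E = 402.1 GPa, ρ = 19220 kg/m³
  alloy Q: E = 109.6 GPa, ρ = 4533 kg/m³
  alloy Q: M = 24.2 MN·m/kg
  alloy F: M = 20.9 MN·m/kg
The maximum is for alloy Q.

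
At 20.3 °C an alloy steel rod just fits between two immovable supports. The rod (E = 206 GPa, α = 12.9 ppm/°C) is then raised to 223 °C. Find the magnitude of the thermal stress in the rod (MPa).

ΔT = 202.7 K. Constrained thermal stress σ = E·α·ΔT = 206.0×10³ MPa × 12.9×10⁻⁶ × 202.7 = 539 MPa (compressive).

539 MPa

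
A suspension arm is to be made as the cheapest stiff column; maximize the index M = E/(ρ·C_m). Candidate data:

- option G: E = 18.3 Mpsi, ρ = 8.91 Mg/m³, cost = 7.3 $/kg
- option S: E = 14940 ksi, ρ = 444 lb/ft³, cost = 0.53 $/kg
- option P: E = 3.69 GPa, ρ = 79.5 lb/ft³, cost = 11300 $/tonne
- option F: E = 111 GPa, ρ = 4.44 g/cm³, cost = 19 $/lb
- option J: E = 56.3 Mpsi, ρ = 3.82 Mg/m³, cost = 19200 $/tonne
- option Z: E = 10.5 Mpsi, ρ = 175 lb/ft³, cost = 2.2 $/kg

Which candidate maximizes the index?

After converting to SI:
  option G: E = 126.2 GPa, ρ = 8910 kg/m³, cost = 7.300 $/kg
  option S: E = 103.0 GPa, ρ = 7112 kg/m³, cost = 0.5300 $/kg
  option P: E = 3.690 GPa, ρ = 1273 kg/m³, cost = 11.30 $/kg
  option F: E = 111.0 GPa, ρ = 4440 kg/m³, cost = 41.89 $/kg
  option J: E = 388.2 GPa, ρ = 3820 kg/m³, cost = 19.20 $/kg
  option Z: E = 72.39 GPa, ρ = 2803 kg/m³, cost = 2.200 $/kg
  option S: M = 27.3 MN·m per $
  option Z: M = 11.7 MN·m per $
  option J: M = 5.29 MN·m per $
  option G: M = 1.94 MN·m per $
  option F: M = 0.597 MN·m per $
  option P: M = 0.256 MN·m per $
Option S ranks first.

option S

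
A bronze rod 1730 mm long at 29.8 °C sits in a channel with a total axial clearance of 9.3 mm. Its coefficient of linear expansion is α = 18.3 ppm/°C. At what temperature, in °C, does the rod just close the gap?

α·L₀·ΔT = 9.3 mm ⇒ ΔT = 9.3 / (18.3×10⁻⁶ × 1730.0) = 293.8 K.
T = 29.8 + 293.8 = 323.6 °C.

324 °C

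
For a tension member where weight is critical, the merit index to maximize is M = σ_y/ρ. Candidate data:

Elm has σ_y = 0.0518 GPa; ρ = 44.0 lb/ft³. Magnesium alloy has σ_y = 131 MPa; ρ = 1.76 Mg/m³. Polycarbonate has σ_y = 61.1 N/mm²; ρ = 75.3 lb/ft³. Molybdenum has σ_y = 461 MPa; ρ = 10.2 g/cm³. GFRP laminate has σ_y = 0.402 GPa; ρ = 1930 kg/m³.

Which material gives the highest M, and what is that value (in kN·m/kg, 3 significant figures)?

In SI units:
  elm: σ_y = 51.80 MPa, ρ = 704.8 kg/m³
  magnesium alloy: σ_y = 131.0 MPa, ρ = 1760 kg/m³
  polycarbonate: σ_y = 61.10 MPa, ρ = 1206 kg/m³
  molybdenum: σ_y = 461.0 MPa, ρ = 10200 kg/m³
  GFRP laminate: σ_y = 402.0 MPa, ρ = 1930 kg/m³
  GFRP laminate: M = 208 kN·m/kg
  magnesium alloy: M = 74.4 kN·m/kg
  elm: M = 73.5 kN·m/kg
  polycarbonate: M = 50.7 kN·m/kg
  molybdenum: M = 45.2 kN·m/kg
GFRP laminate has the largest M.

GFRP laminate, M = 208 kN·m/kg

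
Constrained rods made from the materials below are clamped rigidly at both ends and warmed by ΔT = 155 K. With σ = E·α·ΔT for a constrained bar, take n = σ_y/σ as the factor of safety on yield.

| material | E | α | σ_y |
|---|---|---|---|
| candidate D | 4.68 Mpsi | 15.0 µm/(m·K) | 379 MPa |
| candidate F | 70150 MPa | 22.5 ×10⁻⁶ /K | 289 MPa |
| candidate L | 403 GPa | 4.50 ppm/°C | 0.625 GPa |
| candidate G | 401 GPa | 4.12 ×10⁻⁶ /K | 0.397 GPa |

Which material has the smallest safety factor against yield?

In consistent units (E in GPa, α in ×10⁻⁶/K, σ_y in MPa):
  candidate D: E = 32.27, α = 15.0, σ_y = 379.0 → σ = 75.0 MPa, n = 5.05
  candidate F: E = 70.15, α = 22.5, σ_y = 289.0 → σ = 245 MPa, n = 1.18
  candidate L: E = 403.0, α = 4.50, σ_y = 625.0 → σ = 281 MPa, n = 2.22
  candidate G: E = 401.0, α = 4.12, σ_y = 397.0 → σ = 256 MPa, n = 1.55
The minimum is candidate F at n = 1.18.

candidate F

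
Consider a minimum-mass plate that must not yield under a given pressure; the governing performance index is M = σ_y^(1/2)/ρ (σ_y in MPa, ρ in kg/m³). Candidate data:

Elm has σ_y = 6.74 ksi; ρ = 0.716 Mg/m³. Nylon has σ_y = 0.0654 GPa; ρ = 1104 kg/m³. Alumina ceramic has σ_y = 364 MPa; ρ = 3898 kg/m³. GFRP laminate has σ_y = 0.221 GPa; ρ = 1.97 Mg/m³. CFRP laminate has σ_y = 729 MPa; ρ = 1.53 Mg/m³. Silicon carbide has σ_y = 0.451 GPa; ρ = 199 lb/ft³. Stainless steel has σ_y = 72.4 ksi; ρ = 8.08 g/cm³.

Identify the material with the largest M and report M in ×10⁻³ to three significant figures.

In SI units:
  elm: σ_y = 46.47 MPa, ρ = 716.0 kg/m³
  nylon: σ_y = 65.40 MPa, ρ = 1104 kg/m³
  alumina ceramic: σ_y = 364.0 MPa, ρ = 3898 kg/m³
  GFRP laminate: σ_y = 221.0 MPa, ρ = 1970 kg/m³
  CFRP laminate: σ_y = 729.0 MPa, ρ = 1530 kg/m³
  silicon carbide: σ_y = 451.0 MPa, ρ = 3188 kg/m³
  stainless steel: σ_y = 499.2 MPa, ρ = 8080 kg/m³
  CFRP laminate: M = 17.6×10⁻³
  elm: M = 9.52×10⁻³
  GFRP laminate: M = 7.55×10⁻³
  nylon: M = 7.33×10⁻³
  silicon carbide: M = 6.66×10⁻³
  alumina ceramic: M = 4.89×10⁻³
  stainless steel: M = 2.77×10⁻³
The maximum is for CFRP laminate.

CFRP laminate, M = 17.6×10⁻³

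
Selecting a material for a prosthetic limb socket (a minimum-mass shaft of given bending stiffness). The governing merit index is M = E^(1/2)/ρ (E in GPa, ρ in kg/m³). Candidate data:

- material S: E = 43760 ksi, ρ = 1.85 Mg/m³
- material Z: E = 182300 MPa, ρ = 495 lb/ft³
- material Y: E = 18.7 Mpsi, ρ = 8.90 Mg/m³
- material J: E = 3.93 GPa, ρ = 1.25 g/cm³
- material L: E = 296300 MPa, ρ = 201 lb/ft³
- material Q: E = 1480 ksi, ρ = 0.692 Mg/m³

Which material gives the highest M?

Normalizing units and computing the index:
  material S: E = 301.7 GPa, ρ = 1850 kg/m³
  material Z: E = 182.3 GPa, ρ = 7929 kg/m³
  material Y: E = 128.9 GPa, ρ = 8900 kg/m³
  material J: E = 3.930 GPa, ρ = 1250 kg/m³
  material L: E = 296.3 GPa, ρ = 3220 kg/m³
  material Q: E = 10.20 GPa, ρ = 692.0 kg/m³
  material S: M = 9.39×10⁻³
  material L: M = 5.35×10⁻³
  material Q: M = 4.62×10⁻³
  material Z: M = 1.70×10⁻³
  material J: M = 1.59×10⁻³
  material Y: M = 1.28×10⁻³
The maximum is for material S.

material S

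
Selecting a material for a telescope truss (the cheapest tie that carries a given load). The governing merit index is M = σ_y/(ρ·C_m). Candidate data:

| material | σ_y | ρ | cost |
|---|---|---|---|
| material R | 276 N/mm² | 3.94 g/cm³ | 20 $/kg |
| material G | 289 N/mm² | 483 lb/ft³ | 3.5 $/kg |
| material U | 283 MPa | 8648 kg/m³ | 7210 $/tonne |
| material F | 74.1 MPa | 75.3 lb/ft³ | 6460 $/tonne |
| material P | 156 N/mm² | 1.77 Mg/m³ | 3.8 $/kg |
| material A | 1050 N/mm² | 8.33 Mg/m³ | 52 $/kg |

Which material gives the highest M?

Convert each candidate to consistent units, then evaluate M:
  material R: σ_y = 276.0 MPa, ρ = 3940 kg/m³, cost = 20.00 $/kg
  material G: σ_y = 289.0 MPa, ρ = 7737 kg/m³, cost = 3.500 $/kg
  material U: σ_y = 283.0 MPa, ρ = 8648 kg/m³, cost = 7.210 $/kg
  material F: σ_y = 74.10 MPa, ρ = 1206 kg/m³, cost = 6.460 $/kg
  material P: σ_y = 156.0 MPa, ρ = 1770 kg/m³, cost = 3.800 $/kg
  material A: σ_y = 1050 MPa, ρ = 8330 kg/m³, cost = 52.00 $/kg
  material P: M = 23.2 kN·m per $
  material G: M = 10.7 kN·m per $
  material F: M = 9.51 kN·m per $
  material U: M = 4.54 kN·m per $
  material R: M = 3.50 kN·m per $
  material A: M = 2.42 kN·m per $
Material P has the largest M.

material P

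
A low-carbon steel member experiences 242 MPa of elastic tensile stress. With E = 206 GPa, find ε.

1.17×10⁻³

ε = σ/E = 242 / 206000 = 1.17×10⁻³.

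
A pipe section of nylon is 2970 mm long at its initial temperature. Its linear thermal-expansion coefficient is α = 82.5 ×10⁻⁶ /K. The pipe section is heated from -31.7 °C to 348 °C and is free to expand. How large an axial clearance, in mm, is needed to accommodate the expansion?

ΔT = 348 − (-31.7) = 379.7 K.
ΔL = α·L₀·ΔT = 82.5×10⁻⁶ × 2970 mm × 379.7 K = 93.0 mm.

93.0 mm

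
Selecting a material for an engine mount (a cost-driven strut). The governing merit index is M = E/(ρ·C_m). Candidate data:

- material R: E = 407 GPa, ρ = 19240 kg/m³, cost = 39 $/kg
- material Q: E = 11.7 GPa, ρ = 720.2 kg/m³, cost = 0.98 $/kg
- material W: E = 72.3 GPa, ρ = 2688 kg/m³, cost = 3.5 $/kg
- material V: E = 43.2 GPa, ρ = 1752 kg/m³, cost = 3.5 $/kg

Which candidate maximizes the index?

material Q

Per-candidate index values:
  material Q: M = 16.6 MN·m per $
  material W: M = 7.68 MN·m per $
  material V: M = 7.05 MN·m per $
  material R: M = 0.542 MN·m per $
Highest index: material Q.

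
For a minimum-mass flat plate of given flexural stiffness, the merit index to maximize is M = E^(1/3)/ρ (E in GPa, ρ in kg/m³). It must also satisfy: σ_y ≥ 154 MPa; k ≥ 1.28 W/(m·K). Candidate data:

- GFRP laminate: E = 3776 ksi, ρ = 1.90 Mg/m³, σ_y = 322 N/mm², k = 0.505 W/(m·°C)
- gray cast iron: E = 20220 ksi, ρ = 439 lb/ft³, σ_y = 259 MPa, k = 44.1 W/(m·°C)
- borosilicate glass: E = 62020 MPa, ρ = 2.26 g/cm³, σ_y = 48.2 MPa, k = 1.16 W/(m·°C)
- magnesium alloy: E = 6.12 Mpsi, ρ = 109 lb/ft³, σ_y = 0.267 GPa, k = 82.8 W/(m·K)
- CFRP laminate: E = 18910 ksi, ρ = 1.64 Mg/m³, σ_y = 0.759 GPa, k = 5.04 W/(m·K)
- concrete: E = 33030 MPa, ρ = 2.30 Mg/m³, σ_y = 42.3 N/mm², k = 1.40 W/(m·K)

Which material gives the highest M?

CFRP laminate

Screen on constraints: σ_y ≥ 154 MPa; k ≥ 1.28 W/(m·K). Survivors: gray cast iron, magnesium alloy, CFRP laminate.
Normalizing units and computing the index:
  gray cast iron: E = 139.4 GPa, ρ = 7032 kg/m³
  magnesium alloy: E = 42.20 GPa, ρ = 1746 kg/m³
  CFRP laminate: E = 130.4 GPa, ρ = 1640 kg/m³
  CFRP laminate: M = 3.09×10⁻³
  magnesium alloy: M = 1.99×10⁻³
  gray cast iron: M = 0.737×10⁻³
CFRP laminate has the largest M.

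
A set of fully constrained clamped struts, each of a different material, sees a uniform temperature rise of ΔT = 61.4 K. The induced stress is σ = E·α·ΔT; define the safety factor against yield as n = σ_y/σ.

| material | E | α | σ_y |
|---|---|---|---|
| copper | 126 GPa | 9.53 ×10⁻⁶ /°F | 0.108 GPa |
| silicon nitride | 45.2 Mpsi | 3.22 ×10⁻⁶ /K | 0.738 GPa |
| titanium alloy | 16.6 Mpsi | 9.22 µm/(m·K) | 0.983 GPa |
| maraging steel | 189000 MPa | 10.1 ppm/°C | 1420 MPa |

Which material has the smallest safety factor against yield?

copper

Converting E to GPa, α to ×10⁻⁶/K, σ_y to MPa, then σ and n for each:
  copper: E = 126.0, α = 17.2, σ_y = 108.0 → σ = 133 MPa, n = 0.814
  silicon nitride: E = 311.6, α = 3.22, σ_y = 738.0 → σ = 61.6 MPa, n = 12.0
  titanium alloy: E = 114.5, α = 9.22, σ_y = 983.0 → σ = 64.8 MPa, n = 15.2
  maraging steel: E = 189.0, α = 10.1, σ_y = 1420 → σ = 117 MPa, n = 12.1
The minimum is copper at n = 0.814.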